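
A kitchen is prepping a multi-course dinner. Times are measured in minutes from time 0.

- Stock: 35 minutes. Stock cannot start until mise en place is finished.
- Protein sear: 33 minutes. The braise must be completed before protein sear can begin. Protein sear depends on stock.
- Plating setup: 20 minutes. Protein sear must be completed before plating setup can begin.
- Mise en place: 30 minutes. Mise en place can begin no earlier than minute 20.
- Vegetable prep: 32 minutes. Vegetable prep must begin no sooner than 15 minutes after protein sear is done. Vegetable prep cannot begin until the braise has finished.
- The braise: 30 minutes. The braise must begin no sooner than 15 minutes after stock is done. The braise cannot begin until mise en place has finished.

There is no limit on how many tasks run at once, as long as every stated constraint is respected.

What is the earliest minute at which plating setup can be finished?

183

Mise en place cannot begin until its own release at minute 20. It runs from minute 20 to 20 + 30 = minute 50.
Stock cannot begin until mise en place (finishes minute 50). It runs from minute 50 to 50 + 35 = minute 85.
The braise cannot start until stock (finishes minute 85, plus 15-minute gap → minute 100); mise en place (finishes minute 50). The controlling bound is minute 100, so the braise finishes at 100 + 30 = minute 130.
For protein sear: the braise (finishes minute 130); stock (finishes minute 85). Taking the maximum gives a start of minute 130, and it finishes at 130 + 33 = minute 163.
After protein sear (finishes minute 163), plating setup can start at minute 163 and finishes at minute 183.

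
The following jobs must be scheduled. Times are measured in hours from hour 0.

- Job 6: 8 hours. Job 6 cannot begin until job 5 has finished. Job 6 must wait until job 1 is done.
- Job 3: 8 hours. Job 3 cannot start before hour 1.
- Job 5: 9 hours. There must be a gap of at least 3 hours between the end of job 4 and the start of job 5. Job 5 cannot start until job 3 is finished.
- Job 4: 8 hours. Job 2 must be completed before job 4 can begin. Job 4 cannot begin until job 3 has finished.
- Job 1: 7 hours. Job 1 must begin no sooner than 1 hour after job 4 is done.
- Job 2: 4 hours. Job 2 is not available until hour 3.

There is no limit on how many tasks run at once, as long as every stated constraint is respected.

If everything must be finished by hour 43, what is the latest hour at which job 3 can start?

7

To finish by hour 43, job 6 (duration 8) must start no later than hour 35.
Job 1 has to be done before job 6 (must start by hour 35). That means finishing by hour 35, i.e. starting by 35 − 7 = hour 28.
Job 5 has to be done before job 6 (must start by hour 35). That means finishing by hour 35, i.e. starting by 35 − 9 = hour 26.
Job 4 must finish in time for job 1 (must start by hour 28, minus 1-hour gap → hour 27); job 5 (must start by hour 26, minus 3-hour gap → hour 23). The tightest is hour 23, so job 4 must start by 23 − 8 = hour 15.
For job 3: job 4 (must start by hour 15); job 5 (must start by hour 26). The most restrictive is hour 15; with an 8-hour duration, job 3 must start by hour 7.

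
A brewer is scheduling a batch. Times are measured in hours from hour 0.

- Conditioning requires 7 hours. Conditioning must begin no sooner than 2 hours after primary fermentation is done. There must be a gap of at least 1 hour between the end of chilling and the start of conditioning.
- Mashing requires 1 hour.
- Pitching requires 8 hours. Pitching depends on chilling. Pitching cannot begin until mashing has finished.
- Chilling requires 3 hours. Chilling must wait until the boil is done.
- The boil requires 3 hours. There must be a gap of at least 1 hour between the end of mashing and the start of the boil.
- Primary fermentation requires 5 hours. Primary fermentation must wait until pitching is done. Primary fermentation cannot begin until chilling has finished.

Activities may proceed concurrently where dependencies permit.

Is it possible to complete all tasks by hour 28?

No

Nothing blocks mashing, so it runs from hour 0 to hour 1.
The boil waits on mashing (finishes hour 1, plus 1-hour gap → hour 2), so it starts at hour 2 and finishes at 2 + 3 = hour 5.
Chilling cannot begin until the boil (finishes hour 5). It runs from hour 5 to 5 + 3 = hour 8.
For pitching: chilling (finishes hour 8); mashing (finishes hour 1). Taking the maximum gives a start of hour 8, and it finishes at 8 + 8 = hour 16.
For primary fermentation: pitching (finishes hour 16); chilling (finishes hour 8). Taking the maximum gives a start of hour 16, and it finishes at 16 + 5 = hour 21.
For conditioning: primary fermentation (finishes hour 21, plus 2-hour gap → hour 23); chilling (finishes hour 8, plus 1-hour gap → hour 9). Taking the maximum gives a start of hour 23, and it finishes at 23 + 7 = hour 30.
The earliest everything can be done is hour 30, which is after the deadline of 28, so it is not possible.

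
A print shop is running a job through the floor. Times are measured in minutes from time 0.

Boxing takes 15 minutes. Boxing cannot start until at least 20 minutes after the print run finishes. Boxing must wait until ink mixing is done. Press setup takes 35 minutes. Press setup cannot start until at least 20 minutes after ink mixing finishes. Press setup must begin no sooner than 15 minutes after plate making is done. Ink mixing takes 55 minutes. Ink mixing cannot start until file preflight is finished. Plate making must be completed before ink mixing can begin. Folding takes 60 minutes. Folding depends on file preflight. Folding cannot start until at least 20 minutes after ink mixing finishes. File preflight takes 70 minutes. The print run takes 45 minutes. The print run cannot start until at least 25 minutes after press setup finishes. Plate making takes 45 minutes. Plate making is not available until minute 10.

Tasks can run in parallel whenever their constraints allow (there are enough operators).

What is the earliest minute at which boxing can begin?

After its own release at minute 10, plate making can start at minute 10 and finishes at minute 55.
File preflight has no prerequisites, so it starts at minute 0 and finishes at minute 70.
Ink mixing cannot start until file preflight (finishes minute 70); plate making (finishes minute 55). The controlling bound is minute 70, so ink mixing finishes at 70 + 55 = minute 125.
For press setup: ink mixing (finishes minute 125, plus 20-minute gap → minute 145); plate making (finishes minute 55, plus 15-minute gap → minute 70). Taking the maximum gives a start of minute 145, and it finishes at 145 + 35 = minute 180.
The print run cannot begin until press setup (finishes minute 180, plus 25-minute gap → minute 205). It runs from minute 205 to 205 + 45 = minute 250.
Boxing waits on the print run (finishes minute 250, plus 20-minute gap → minute 270); ink mixing (finishes minute 125). The latest of these is minute 270, which is the earliest boxing can start.

270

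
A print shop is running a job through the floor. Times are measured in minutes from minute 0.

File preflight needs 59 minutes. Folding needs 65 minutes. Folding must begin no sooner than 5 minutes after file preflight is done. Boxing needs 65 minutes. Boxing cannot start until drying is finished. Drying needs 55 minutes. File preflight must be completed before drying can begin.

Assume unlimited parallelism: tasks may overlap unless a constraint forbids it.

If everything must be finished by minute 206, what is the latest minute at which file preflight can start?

27

Nothing follows boxing; the deadline of minute 206 is its only limit. It must start by 206 − 65 = minute 141.
Drying has to be done before boxing (must start by minute 141). That means finishing by minute 141, i.e. starting by 141 − 55 = minute 86.
Folding has no dependents, so it just needs to finish by minute 206. Starting by 206 − 65 = minute 141 achieves that.
File preflight has several dependents: drying (must start by minute 86); folding (must start by minute 141, minus 5-minute gap → minute 136). The earliest of those limits is minute 86, so file preflight must start by 86 − 59 = minute 27.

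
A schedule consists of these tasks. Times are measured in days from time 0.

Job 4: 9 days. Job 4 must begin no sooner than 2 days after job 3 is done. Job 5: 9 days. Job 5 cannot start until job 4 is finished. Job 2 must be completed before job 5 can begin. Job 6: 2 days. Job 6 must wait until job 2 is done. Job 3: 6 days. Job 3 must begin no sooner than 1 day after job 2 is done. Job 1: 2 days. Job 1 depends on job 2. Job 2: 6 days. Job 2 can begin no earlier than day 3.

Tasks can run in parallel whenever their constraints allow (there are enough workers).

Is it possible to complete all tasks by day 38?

Job 2 cannot begin until its own release at day 3. It runs from day 3 to 3 + 6 = day 9.
Job 6 cannot begin until job 2 (finishes day 9). It runs from day 9 to 9 + 2 = day 11.
Job 3 waits on job 2 (finishes day 9, plus 1-day gap → day 10), so it starts at day 10 and finishes at 10 + 6 = day 16.
Job 4 waits on job 3 (finishes day 16, plus 2-day gap → day 18), so it starts at day 18 and finishes at 18 + 9 = day 27.
For job 5: job 4 (finishes day 27); job 2 (finishes day 9). Taking the maximum gives a start of day 27, and it finishes at 27 + 9 = day 36.
Job 1 waits on job 2 (finishes day 9), so it starts at day 9 and finishes at 9 + 2 = day 11.
Every task is finished by day 36, which is no later than the deadline of 38, so the schedule is feasible.

Yes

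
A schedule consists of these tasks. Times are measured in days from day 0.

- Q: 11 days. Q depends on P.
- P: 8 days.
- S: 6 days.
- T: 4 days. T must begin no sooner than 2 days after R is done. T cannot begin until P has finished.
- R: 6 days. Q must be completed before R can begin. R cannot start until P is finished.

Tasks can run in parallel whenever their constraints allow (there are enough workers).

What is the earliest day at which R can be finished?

25

Nothing blocks P, so it runs from day 0 to day 8.
After P (finishes day 8), Q can start at day 8 and finishes at day 19.
R has to wait for Q (finishes day 19); P (finishes day 8). The latest of these is day 19, so R runs day 19 to 19 + 6 = day 25.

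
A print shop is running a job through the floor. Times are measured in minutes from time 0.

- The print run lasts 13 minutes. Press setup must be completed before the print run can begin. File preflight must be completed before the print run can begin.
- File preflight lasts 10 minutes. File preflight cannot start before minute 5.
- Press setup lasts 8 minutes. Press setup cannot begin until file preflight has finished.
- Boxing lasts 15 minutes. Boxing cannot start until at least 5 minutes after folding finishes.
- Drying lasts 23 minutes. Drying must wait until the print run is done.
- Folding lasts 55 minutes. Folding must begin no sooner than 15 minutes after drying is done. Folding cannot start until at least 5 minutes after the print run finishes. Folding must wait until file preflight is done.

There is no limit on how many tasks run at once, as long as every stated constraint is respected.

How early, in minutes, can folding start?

File preflight waits on its own release at minute 5, so it starts at minute 5 and finishes at 5 + 10 = minute 15.
After file preflight (finishes minute 15), press setup can start at minute 15 and finishes at minute 23.
The print run needs all of press setup (finishes minute 23); file preflight (finishes minute 15). That puts its earliest start at minute 23; it finishes at 23 + 13 = minute 36.
After the print run (finishes minute 36), drying can start at minute 36 and finishes at minute 59.
Folding waits on drying (finishes minute 59, plus 15-minute gap → minute 74); the print run (finishes minute 36, plus 5-minute gap → minute 41); file preflight (finishes minute 15). The latest of these is minute 74, which is the earliest folding can start.

74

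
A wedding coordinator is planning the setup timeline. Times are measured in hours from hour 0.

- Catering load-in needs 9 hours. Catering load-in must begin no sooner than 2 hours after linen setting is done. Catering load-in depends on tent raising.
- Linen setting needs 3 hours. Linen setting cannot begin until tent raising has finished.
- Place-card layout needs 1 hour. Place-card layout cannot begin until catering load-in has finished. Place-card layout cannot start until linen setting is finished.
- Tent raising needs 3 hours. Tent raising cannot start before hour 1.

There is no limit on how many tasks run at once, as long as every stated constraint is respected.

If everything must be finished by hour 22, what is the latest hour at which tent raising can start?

4

To finish by hour 22, place-card layout (duration 1) must start no later than hour 21.
Since place-card layout (must start by hour 21) depends on it, catering load-in must finish by hour 21. Backing off its 9-hour duration gives a latest start of hour 12.
Linen setting feeds catering load-in (must start by hour 12, minus 2-hour gap → hour 10); place-card layout (must start by hour 21). Taking the minimum, linen setting must finish by hour 10 and start by 10 − 3 = hour 7.
Tent raising must finish in time for linen setting (must start by hour 7); catering load-in (must start by hour 12). The tightest is hour 7, so tent raising must start by 7 − 3 = hour 4.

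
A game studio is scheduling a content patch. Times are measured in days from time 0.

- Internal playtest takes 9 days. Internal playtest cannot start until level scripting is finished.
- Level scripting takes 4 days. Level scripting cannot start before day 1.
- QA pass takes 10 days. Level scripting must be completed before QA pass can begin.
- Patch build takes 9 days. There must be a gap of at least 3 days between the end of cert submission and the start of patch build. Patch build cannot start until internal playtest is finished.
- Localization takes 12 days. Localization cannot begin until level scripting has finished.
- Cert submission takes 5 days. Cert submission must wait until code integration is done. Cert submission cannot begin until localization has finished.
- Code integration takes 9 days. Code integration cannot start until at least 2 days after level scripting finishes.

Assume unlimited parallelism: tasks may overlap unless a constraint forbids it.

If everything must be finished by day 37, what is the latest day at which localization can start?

8

To finish by day 37, patch build (duration 9) must start no later than day 28.
Cert submission feeds into patch build (must start by day 28, minus 3-day gap → day 25); so cert submission must finish by day 25 and therefore start by day 20.
Localization must finish before cert submission (must start by day 20). With a 12-day duration, localization must start by 20 − 12 = day 8.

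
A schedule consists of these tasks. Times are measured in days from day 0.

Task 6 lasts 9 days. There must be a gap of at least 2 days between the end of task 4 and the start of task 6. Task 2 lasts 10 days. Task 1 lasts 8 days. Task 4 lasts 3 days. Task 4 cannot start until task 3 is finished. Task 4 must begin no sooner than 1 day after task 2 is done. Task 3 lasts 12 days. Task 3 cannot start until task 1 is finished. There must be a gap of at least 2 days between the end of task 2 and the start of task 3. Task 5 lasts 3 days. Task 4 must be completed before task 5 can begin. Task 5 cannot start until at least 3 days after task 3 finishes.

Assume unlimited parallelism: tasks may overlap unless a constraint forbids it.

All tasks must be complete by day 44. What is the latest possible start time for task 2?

6

Nothing follows task 5; the deadline of day 44 is its only limit. It must start by 44 − 3 = day 41.
Nothing follows task 6; the deadline of day 44 is its only limit. It must start by 44 − 9 = day 35.
Task 4 feeds task 5 (must start by day 41); task 6 (must start by day 35, minus 2-day gap → day 33). Taking the minimum, task 4 must finish by day 33 and start by 33 − 3 = day 30.
Task 3 feeds task 4 (must start by day 30); task 5 (must start by day 41, minus 3-day gap → day 38). Taking the minimum, task 3 must finish by day 30 and start by 30 − 12 = day 18.
For task 2: task 3 (must start by day 18, minus 2-day gap → day 16); task 4 (must start by day 30, minus 1-day gap → day 29). The most restrictive is day 16; with a 10-day duration, task 2 must start by day 6.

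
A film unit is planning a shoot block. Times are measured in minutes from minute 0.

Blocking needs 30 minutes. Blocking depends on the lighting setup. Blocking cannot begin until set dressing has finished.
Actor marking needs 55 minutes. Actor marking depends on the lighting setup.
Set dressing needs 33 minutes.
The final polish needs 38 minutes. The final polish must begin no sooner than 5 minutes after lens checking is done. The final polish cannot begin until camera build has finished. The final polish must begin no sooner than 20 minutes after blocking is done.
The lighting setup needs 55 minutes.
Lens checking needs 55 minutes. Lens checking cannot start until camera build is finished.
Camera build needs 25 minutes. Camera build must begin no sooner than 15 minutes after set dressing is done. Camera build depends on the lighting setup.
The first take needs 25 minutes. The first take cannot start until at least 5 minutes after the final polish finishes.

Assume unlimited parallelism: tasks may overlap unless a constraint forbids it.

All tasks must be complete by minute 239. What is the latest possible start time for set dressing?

The first take has no dependents, so it just needs to finish by minute 239. Starting by 239 − 25 = minute 214 achieves that.
Since the first take (must start by minute 214, minus 5-minute gap → minute 209) depends on it, the final polish must finish by minute 209. Backing off its 38-minute duration gives a latest start of minute 171.
Lens checking feeds into the final polish (must start by minute 171, minus 5-minute gap → minute 166); so lens checking must finish by minute 166 and therefore start by minute 111.
Camera build must finish in time for lens checking (must start by minute 111); the final polish (must start by minute 171). The tightest is minute 111, so camera build must start by 111 − 25 = minute 86.
Blocking feeds into the final polish (must start by minute 171, minus 20-minute gap → minute 151); so blocking must finish by minute 151 and therefore start by minute 121.
Set dressing must finish in time for camera build (must start by minute 86, minus 15-minute gap → minute 71); blocking (must start by minute 121). The tightest is minute 71, so set dressing must start by 71 − 33 = minute 38.

38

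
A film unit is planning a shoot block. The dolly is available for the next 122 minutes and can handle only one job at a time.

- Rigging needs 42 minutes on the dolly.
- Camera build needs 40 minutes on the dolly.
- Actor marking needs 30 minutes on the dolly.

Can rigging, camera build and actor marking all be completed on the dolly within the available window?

Running back to back, the jobs need 42 + 40 + 30 = 112 minutes on the dolly.
Since 112 ≤ 122, they fit within the window.

Yes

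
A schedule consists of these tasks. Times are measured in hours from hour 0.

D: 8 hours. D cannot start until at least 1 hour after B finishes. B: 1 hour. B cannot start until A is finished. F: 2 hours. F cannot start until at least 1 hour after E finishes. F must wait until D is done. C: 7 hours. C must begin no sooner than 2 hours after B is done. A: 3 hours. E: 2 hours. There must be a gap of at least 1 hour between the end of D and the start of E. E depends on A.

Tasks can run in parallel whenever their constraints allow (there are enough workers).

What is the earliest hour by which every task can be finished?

19

A has no prerequisites, so it starts at hour 0 and finishes at hour 3.
After A (finishes hour 3), B can start at hour 3 and finishes at hour 4.
D waits on B (finishes hour 4, plus 1-hour gap → hour 5), so it starts at hour 5 and finishes at 5 + 8 = hour 13.
For E: D (finishes hour 13, plus 1-hour gap → hour 14); A (finishes hour 3). Taking the maximum gives a start of hour 14, and it finishes at 14 + 2 = hour 16.
For F: E (finishes hour 16, plus 1-hour gap → hour 17); D (finishes hour 13). Taking the maximum gives a start of hour 17, and it finishes at 17 + 2 = hour 19.
After B (finishes hour 4, plus 2-hour gap → hour 6), C can start at hour 6 and finishes at hour 13.
All tasks are finished once the last one completes. Finish times: A at 3, B at 4, C at 13, D at 13, E at 16, F at 19. The latest is hour 19.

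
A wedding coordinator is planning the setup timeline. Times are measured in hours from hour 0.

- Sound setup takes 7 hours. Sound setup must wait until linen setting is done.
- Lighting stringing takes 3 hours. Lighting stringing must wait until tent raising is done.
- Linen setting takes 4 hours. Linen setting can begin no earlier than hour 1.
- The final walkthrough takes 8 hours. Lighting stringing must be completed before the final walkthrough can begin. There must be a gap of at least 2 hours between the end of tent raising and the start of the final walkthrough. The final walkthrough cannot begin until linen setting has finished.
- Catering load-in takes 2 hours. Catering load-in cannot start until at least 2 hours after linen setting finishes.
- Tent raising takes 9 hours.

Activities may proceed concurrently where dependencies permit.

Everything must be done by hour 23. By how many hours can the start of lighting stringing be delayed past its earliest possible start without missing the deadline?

Tent raising has no prerequisites, so it starts at hour 0 and finishes at hour 9.
Lighting stringing cannot begin until tent raising (finishes hour 9). It runs from hour 9 to 9 + 3 = hour 12.

Working backward from the deadline:
The final walkthrough has no dependents, so it just needs to finish by hour 23. Starting by 23 − 8 = hour 15 achieves that.
Since the final walkthrough (must start by hour 15) depends on it, lighting stringing must finish by hour 15. Backing off its 3-hour duration gives a latest start of hour 12.
So lighting stringing can start as early as hour 9 and as late as hour 12, giving 12 − 9 = 3 hours of slack.

3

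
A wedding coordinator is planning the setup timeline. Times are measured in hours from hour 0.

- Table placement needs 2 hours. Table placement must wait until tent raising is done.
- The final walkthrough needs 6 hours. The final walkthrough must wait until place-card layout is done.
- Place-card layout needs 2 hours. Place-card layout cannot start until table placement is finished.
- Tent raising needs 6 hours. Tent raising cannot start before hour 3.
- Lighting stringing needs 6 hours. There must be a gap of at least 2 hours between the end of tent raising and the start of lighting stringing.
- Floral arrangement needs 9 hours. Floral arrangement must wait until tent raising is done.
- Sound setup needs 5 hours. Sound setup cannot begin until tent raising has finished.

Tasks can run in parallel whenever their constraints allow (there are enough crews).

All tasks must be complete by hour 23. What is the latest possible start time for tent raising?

To finish by hour 23, the final walkthrough (duration 6) must start no later than hour 17.
Place-card layout must finish before the final walkthrough (must start by hour 17). With a 2-hour duration, place-card layout must start by 17 − 2 = hour 15.
Table placement feeds into place-card layout (must start by hour 15); so table placement must finish by hour 15 and therefore start by hour 13.
Floral arrangement must finish by hour 23; it takes 9 hours, so it must start by 23 − 9 = hour 14.
Lighting stringing has no dependents, so it just needs to finish by hour 23. Starting by 23 − 6 = hour 17 achieves that.
To finish by hour 23, sound setup (duration 5) must start no later than hour 18.
Tent raising must finish in time for table placement (must start by hour 13); floral arrangement (must start by hour 14); lighting stringing (must start by hour 17, minus 2-hour gap → hour 15); sound setup (must start by hour 18). The tightest is hour 13, so tent raising must start by 13 − 6 = hour 7.

7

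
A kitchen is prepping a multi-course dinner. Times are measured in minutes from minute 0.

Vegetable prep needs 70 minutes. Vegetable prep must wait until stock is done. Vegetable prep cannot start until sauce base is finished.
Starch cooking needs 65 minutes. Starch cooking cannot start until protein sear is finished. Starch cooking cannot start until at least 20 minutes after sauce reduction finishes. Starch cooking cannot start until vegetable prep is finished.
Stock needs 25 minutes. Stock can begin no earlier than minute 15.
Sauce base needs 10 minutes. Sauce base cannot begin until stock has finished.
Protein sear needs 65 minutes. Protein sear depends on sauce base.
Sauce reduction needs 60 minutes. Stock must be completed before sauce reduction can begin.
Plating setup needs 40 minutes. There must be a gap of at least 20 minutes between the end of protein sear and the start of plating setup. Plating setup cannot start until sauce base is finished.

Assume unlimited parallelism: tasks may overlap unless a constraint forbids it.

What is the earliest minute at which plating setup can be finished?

After its own release at minute 15, stock can start at minute 15 and finishes at minute 40.
After stock (finishes minute 40), sauce base can start at minute 40 and finishes at minute 50.
After sauce base (finishes minute 50), protein sear can start at minute 50 and finishes at minute 115.
Plating setup cannot start until protein sear (finishes minute 115, plus 20-minute gap → minute 135); sauce base (finishes minute 50). The controlling bound is minute 135, so plating setup finishes at 135 + 40 = minute 175.

175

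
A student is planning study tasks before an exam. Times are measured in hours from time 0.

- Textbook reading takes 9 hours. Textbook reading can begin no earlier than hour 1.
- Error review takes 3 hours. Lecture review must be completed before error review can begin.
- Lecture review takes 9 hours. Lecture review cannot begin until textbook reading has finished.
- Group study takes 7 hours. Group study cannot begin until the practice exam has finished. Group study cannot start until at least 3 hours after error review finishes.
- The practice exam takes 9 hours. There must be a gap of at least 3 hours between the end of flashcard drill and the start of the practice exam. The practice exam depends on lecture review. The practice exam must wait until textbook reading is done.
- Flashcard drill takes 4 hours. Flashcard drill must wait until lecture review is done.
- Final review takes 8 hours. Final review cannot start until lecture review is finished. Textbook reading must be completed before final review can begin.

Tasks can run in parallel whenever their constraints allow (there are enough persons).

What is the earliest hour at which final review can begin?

Textbook reading waits on its own release at hour 1, so it starts at hour 1 and finishes at 1 + 9 = hour 10.
Lecture review cannot begin until textbook reading (finishes hour 10). It runs from hour 10 to 10 + 9 = hour 19.
Final review waits on lecture review (finishes hour 19); textbook reading (finishes hour 10). The latest of these is hour 19, which is the earliest final review can start.

19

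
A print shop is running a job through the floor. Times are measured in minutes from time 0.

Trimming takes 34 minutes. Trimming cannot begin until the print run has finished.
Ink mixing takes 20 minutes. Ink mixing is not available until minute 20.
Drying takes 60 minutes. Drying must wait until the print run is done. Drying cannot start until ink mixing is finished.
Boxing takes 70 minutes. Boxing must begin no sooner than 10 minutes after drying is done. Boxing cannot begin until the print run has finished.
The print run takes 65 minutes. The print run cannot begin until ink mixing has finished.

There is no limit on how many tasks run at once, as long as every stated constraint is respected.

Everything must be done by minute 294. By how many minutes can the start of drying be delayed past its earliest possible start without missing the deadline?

After its own release at minute 20, ink mixing can start at minute 20 and finishes at minute 40.
The print run cannot begin until ink mixing (finishes minute 40). It runs from minute 40 to 40 + 65 = minute 105.
Drying has to wait for the print run (finishes minute 105); ink mixing (finishes minute 40). The latest of these is minute 105, so drying runs minute 105 to 105 + 60 = minute 165.

Working backward from the deadline:
To finish by minute 294, boxing (duration 70) must start no later than minute 224.
Drying has to be done before boxing (must start by minute 224, minus 10-minute gap → minute 214). That means finishing by minute 214, i.e. starting by 214 − 60 = minute 154.
So drying can start as early as minute 105 and as late as minute 154, giving 154 − 105 = 49 minutes of slack.

49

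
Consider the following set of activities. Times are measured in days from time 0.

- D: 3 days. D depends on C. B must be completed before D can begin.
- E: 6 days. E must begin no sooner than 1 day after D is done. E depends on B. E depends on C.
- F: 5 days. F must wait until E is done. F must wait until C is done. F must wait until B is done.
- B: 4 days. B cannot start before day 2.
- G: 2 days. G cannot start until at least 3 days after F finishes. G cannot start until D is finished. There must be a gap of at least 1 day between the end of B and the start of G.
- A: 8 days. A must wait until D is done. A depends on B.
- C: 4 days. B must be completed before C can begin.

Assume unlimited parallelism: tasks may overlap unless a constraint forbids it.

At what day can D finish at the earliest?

After its own release at day 2, B can start at day 2 and finishes at day 6.
After B (finishes day 6), C can start at day 6 and finishes at day 10.
For D: C (finishes day 10); B (finishes day 6). Taking the maximum gives a start of day 10, and it finishes at 10 + 3 = day 13.

13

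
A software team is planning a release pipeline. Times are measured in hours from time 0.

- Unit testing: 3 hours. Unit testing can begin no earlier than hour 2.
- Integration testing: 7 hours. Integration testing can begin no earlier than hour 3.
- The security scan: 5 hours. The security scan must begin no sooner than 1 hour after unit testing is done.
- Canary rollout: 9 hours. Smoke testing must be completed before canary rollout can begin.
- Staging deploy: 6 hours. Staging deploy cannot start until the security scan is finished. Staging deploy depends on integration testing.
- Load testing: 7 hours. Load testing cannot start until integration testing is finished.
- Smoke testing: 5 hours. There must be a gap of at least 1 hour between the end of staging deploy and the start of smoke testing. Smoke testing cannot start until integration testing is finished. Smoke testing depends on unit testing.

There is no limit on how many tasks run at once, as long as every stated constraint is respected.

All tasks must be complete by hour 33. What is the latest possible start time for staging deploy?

Canary rollout has no dependents, so it just needs to finish by hour 33. Starting by 33 − 9 = hour 24 achieves that.
Since canary rollout (must start by hour 24) depends on it, smoke testing must finish by hour 24. Backing off its 5-hour duration gives a latest start of hour 19.
Since smoke testing (must start by hour 19, minus 1-hour gap → hour 18) depends on it, staging deploy must finish by hour 18. Backing off its 6-hour duration gives a latest start of hour 12.

12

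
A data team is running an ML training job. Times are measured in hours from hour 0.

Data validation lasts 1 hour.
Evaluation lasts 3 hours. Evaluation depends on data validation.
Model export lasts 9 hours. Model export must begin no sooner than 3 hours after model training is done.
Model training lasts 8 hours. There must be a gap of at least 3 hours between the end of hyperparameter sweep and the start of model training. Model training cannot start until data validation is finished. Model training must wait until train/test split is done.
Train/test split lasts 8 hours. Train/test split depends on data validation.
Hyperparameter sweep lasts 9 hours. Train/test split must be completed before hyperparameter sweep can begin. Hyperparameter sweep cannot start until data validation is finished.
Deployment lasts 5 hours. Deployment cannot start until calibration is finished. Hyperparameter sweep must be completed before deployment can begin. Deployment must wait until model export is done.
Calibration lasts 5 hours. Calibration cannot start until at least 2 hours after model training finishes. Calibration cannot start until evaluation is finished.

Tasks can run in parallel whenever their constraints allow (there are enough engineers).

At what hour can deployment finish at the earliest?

46

Nothing blocks data validation, so it runs from hour 0 to hour 1.
Evaluation cannot begin until data validation (finishes hour 1). It runs from hour 1 to 1 + 3 = hour 4.
Train/test split cannot begin until data validation (finishes hour 1). It runs from hour 1 to 1 + 8 = hour 9.
Hyperparameter sweep cannot start until train/test split (finishes hour 9); data validation (finishes hour 1). The controlling bound is hour 9, so hyperparameter sweep finishes at 9 + 9 = hour 18.
Model training cannot start until hyperparameter sweep (finishes hour 18, plus 3-hour gap → hour 21); data validation (finishes hour 1); train/test split (finishes hour 9). The controlling bound is hour 21, so model training finishes at 21 + 8 = hour 29.
After model training (finishes hour 29, plus 3-hour gap → hour 32), model export can start at hour 32 and finishes at hour 41.
Calibration needs all of model training (finishes hour 29, plus 2-hour gap → hour 31); evaluation (finishes hour 4). That puts its earliest start at hour 31; it finishes at 31 + 5 = hour 36.
Deployment has to wait for calibration (finishes hour 36); hyperparameter sweep (finishes hour 18); model export (finishes hour 41). The latest of these is hour 41, so deployment runs hour 41 to 41 + 5 = hour 46.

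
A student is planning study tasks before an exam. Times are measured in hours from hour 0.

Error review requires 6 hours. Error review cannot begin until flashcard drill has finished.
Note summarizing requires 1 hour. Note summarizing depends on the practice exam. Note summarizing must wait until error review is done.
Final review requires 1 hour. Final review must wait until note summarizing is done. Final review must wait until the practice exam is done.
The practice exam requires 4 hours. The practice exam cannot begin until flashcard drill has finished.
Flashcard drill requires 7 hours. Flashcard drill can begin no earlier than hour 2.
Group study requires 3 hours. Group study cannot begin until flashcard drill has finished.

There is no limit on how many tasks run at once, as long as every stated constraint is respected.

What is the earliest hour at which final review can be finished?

17

After its own release at hour 2, flashcard drill can start at hour 2 and finishes at hour 9.
After flashcard drill (finishes hour 9), error review can start at hour 9 and finishes at hour 15.
The practice exam cannot begin until flashcard drill (finishes hour 9). It runs from hour 9 to 9 + 4 = hour 13.
Note summarizing has to wait for the practice exam (finishes hour 13); error review (finishes hour 15). The latest of these is hour 15, so note summarizing runs hour 15 to 15 + 1 = hour 16.
Final review cannot start until note summarizing (finishes hour 16); the practice exam (finishes hour 13). The controlling bound is hour 16, so final review finishes at 16 + 1 = hour 17.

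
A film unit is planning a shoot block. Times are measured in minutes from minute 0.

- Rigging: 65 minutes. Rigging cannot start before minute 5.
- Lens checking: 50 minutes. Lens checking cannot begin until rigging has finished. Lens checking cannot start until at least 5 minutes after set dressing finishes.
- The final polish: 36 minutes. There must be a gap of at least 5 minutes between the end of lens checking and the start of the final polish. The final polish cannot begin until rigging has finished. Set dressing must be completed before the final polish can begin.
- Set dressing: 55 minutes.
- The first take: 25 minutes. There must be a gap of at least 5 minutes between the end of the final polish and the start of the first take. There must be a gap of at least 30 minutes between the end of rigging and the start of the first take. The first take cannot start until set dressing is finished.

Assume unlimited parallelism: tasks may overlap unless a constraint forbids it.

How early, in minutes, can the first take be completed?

191

Set dressing can start immediately at minute 0; it finishes at minute 55.
Rigging waits on its own release at minute 5, so it starts at minute 5 and finishes at 5 + 65 = minute 70.
For lens checking: rigging (finishes minute 70); set dressing (finishes minute 55, plus 5-minute gap → minute 60). Taking the maximum gives a start of minute 70, and it finishes at 70 + 50 = minute 120.
The final polish needs all of lens checking (finishes minute 120, plus 5-minute gap → minute 125); rigging (finishes minute 70); set dressing (finishes minute 55). That puts its earliest start at minute 125; it finishes at 125 + 36 = minute 161.
The first take cannot start until the final polish (finishes minute 161, plus 5-minute gap → minute 166); rigging (finishes minute 70, plus 30-minute gap → minute 100); set dressing (finishes minute 55). The controlling bound is minute 166, so the first take finishes at 166 + 25 = minute 191.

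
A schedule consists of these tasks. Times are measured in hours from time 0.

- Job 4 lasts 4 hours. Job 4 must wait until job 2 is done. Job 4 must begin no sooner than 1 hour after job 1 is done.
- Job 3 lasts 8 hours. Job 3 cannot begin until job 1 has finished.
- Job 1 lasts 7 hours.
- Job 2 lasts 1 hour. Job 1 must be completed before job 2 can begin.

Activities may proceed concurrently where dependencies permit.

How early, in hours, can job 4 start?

8

Nothing blocks job 1, so it runs from hour 0 to hour 7.
Job 2 waits on job 1 (finishes hour 7), so it starts at hour 7 and finishes at 7 + 1 = hour 8.
Job 4 waits on job 2 (finishes hour 8); job 1 (finishes hour 7, plus 1-hour gap → hour 8). The latest of these is hour 8, which is the earliest job 4 can start.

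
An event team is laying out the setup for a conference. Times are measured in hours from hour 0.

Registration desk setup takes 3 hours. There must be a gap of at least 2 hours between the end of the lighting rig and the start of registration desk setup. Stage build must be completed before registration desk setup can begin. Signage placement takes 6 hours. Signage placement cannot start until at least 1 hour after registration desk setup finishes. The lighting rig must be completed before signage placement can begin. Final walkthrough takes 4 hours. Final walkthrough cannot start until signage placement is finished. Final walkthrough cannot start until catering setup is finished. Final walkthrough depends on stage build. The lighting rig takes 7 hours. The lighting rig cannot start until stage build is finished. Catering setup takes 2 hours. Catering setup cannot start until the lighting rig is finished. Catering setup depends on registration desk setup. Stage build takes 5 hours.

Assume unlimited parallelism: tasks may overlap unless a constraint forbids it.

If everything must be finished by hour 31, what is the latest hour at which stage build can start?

3

To finish by hour 31, final walkthrough (duration 4) must start no later than hour 27.
Signage placement feeds into final walkthrough (must start by hour 27); so signage placement must finish by hour 27 and therefore start by hour 21.
Since final walkthrough (must start by hour 27) depends on it, catering setup must finish by hour 27. Backing off its 2-hour duration gives a latest start of hour 25.
For registration desk setup: signage placement (must start by hour 21, minus 1-hour gap → hour 20); catering setup (must start by hour 25). The most restrictive is hour 20; with a 3-hour duration, registration desk setup must start by hour 17.
The lighting rig must finish in time for registration desk setup (must start by hour 17, minus 2-hour gap → hour 15); signage placement (must start by hour 21); catering setup (must start by hour 25). The tightest is hour 15, so the lighting rig must start by 15 − 7 = hour 8.
Stage build must finish in time for the lighting rig (must start by hour 8); registration desk setup (must start by hour 17); final walkthrough (must start by hour 27). The tightest is hour 8, so stage build must start by 8 − 5 = hour 3.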